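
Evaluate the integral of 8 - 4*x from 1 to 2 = 2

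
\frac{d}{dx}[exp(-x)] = -exp(-x)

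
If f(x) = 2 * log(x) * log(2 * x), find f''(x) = (-4*log(x) - 2*log(2) + 4)/x^2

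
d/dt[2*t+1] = 2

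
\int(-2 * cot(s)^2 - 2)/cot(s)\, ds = 2*log(cot(s)) + C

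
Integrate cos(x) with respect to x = sin(x) + C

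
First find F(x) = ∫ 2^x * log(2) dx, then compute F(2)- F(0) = 3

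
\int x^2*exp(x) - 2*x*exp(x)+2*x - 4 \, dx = (x - 2)^2*(exp(x) + 1) + C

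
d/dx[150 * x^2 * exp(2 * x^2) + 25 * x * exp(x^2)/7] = 600*x^3*exp(2*x^2) + 50*x^2*exp(x^2)/7 + 300*x*exp(2*x^2) + 25*exp(x^2)/7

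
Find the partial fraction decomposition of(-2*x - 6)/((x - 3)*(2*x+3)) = 2/(3*(2*x + 3)) - 4/(3*(x - 3))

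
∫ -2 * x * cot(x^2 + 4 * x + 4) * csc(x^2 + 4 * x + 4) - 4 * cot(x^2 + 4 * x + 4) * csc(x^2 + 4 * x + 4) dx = csc((x + 2)^2) + C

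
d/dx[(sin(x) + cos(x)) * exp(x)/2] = exp(x)*cos(x)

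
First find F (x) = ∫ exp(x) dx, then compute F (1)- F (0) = -1 + E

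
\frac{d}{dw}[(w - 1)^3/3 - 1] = w^2 - 2*w + 1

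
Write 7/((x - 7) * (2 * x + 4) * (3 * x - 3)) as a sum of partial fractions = 7/(162*(x + 2)) - 7/(108*(x - 1)) + 7/(324*(x - 7))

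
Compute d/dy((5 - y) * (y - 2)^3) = -4*y^3 + 33*y^2 - 84*y + 68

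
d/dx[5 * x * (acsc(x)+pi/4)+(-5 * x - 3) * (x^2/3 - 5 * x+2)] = (-20*x^3*sqrt(1 - 1/x^2) + 192*x^2*sqrt(1 - 1/x^2) + 20*x*sqrt(1 - 1/x^2)*acsc(x) + 5*pi*x*sqrt(1 - 1/x^2) + 20*x*sqrt(1 - 1/x^2) - 20)/(4*x*sqrt(1 - 1/x^2))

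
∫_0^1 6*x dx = 3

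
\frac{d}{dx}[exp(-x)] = -exp(-x)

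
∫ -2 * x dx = -x^2 + C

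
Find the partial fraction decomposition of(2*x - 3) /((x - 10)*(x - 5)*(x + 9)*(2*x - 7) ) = 32/(975*(2*x - 7)) + 3/(950*(x + 9)) - 1/(30*(x - 5)) + 17/(1235*(x - 10))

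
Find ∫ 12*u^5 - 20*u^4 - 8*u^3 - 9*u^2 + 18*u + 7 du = 2*u^6 - 4*u^5 - 2*u^4 - 3*u^3 + 9*u^2 + 7*u + C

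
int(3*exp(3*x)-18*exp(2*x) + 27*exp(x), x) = (exp(x) - 3)^3 + C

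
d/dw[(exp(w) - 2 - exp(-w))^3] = (3*exp(6*w) - 12*exp(5*w) + 9*exp(4*w) + 9*exp(2*w) + 12*exp(w) + 3)*exp(-3*w)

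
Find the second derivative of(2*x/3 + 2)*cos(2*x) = -8*x*cos(2*x)/3 - 8*sin(2*x)/3 - 8*cos(2*x)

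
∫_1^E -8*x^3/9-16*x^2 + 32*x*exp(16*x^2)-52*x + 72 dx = -exp(16) - 2*(-5 + exp(2)/3 + 4*E)^2 - 8*E - 2*exp(2)/3 + 86/9 + exp(16*exp(2))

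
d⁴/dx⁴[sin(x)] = sin(x)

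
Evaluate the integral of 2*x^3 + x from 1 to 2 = 9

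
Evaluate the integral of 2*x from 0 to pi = pi^2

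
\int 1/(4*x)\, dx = log(x)/4 + C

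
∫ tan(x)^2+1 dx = tan(x) + C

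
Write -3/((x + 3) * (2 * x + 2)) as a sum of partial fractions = 3/(4*(x + 3)) - 3/(4*(x + 1))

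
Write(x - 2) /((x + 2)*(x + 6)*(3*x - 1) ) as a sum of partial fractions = -15/(133*(3*x - 1)) - 2/(19*(x + 6)) + 1/(7*(x + 2))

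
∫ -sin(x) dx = cos(x) + C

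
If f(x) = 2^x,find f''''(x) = 2^x*log(2)^4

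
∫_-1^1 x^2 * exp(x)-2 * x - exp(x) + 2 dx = 4 - 4*exp(-1)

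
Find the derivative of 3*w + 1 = 3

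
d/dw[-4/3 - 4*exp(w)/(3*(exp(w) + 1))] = -4*exp(w)/(3*exp(2*w) + 6*exp(w) + 3)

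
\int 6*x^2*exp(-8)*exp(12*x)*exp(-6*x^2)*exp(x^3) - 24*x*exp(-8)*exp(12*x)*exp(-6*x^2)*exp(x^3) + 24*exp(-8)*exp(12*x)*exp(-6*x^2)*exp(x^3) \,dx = 2*exp((x - 2)^3) + C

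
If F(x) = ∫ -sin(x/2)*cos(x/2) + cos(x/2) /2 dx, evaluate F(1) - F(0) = (1 - sin(1/2))*sin(1/2)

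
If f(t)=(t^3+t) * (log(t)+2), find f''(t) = (6*t^2*log(t) + 17*t^2 + 1)/t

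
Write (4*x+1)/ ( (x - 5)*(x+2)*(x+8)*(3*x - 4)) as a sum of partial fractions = -171/(3080*(3*x - 4)) + 31/(2184*(x + 8)) - 1/(60*(x + 2)) + 3/(143*(x - 5))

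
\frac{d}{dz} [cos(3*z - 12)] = -3*sin(3*z - 12)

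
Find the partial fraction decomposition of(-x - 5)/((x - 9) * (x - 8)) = 13/(x - 8) - 14/(x - 9)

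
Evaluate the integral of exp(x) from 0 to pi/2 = -1 + exp(pi/2)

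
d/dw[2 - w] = -1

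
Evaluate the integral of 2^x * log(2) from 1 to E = -2 + 2^E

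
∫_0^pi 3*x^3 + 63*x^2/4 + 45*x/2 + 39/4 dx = -3 + (1 + pi)^3*(3*pi/4 + 3)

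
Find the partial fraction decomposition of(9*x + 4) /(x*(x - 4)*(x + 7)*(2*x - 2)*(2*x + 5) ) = 148/(4095*(2*x + 5)) - 59/(11088*(x + 7)) - 13/(336*(x - 1)) + 5/(429*(x - 4)) + 1/(70*x)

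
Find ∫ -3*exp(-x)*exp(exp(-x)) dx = 3*exp(exp(-x)) + C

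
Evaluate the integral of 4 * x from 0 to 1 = 2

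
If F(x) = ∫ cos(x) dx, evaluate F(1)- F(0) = sin(1)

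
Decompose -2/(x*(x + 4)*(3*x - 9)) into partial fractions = -1/(42*(x + 4)) - 2/(63*(x - 3)) + 1/(18*x)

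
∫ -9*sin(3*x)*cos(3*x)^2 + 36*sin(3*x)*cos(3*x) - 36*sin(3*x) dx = (cos(3*x) - 2)^3 + C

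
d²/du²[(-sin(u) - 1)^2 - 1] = -2*sin(u) + 2*cos(2*u)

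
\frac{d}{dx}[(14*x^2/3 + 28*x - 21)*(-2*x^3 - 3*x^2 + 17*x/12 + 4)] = -140*x^4/3 - 280*x^3 - 637*x^2/6 + 728*x/3 + 329/4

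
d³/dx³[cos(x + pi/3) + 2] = sin(x + pi/3)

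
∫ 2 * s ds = s^2 + C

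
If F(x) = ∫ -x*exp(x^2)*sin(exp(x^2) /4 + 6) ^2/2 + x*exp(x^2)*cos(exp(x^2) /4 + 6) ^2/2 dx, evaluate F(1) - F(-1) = 0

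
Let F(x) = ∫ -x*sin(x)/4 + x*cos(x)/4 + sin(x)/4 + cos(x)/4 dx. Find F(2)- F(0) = cos(2)/2 + sin(2)/2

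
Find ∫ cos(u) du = sin(u) + C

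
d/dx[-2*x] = -2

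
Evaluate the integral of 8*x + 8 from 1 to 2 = 20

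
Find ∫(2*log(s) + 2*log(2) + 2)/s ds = (log(2*s) + 1)^2 + C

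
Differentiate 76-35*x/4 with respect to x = -35/4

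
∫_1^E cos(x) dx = -sin(1) + sin(E)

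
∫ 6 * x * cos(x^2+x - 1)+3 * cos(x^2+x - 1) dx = 3*sin(x^2 + x - 1) + C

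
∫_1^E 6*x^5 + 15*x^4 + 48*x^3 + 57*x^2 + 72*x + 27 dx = -125 + (E + 3 + exp(2))^3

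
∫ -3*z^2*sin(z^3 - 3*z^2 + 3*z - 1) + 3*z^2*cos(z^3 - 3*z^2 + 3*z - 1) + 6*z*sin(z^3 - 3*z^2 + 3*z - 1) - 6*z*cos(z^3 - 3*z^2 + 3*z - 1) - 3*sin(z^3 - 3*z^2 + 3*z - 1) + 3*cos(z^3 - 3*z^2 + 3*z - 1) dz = sin((z - 1)^3) + cos((z - 1)^3) + C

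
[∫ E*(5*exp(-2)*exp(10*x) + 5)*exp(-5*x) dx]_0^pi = -exp(-1) - exp(1 - 5*pi) + E + exp(-1 + 5*pi)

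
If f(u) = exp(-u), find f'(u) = -exp(-u)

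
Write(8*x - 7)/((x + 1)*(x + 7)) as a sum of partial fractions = 21/(2*(x + 7)) - 5/(2*(x + 1))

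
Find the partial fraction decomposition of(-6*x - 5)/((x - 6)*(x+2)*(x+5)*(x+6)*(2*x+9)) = 352/(315*(2*x + 9)) + 31/(144*(x + 6)) - 25/(33*(x + 5)) - 7/(480*(x + 2)) - 41/(22176*(x - 6))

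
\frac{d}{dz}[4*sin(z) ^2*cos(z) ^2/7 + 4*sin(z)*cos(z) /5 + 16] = 2*sin(4*z)/7 + 4*cos(2*z)/5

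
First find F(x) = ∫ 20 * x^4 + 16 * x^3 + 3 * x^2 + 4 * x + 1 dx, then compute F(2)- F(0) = 210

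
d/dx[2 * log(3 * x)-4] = 2/x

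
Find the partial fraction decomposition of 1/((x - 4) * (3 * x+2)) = -3/(14*(3*x + 2)) + 1/(14*(x - 4))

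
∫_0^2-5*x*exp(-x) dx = -5 + 15*exp(-2)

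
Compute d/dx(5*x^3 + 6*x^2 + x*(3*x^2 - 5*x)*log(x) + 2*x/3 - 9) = 9*x^2*log(x) + 18*x^2 - 10*x*log(x) + 7*x + 2/3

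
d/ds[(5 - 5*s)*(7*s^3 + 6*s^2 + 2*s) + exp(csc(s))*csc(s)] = -140*s^3 + 15*s^2 + 40*s - exp(csc(s))*cot(s)*csc(s)^2 - exp(csc(s))*cot(s)*csc(s) + 10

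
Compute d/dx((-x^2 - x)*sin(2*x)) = -2*x^2*cos(2*x) - 2*sqrt(2)*x*sin(2*x + pi/4) - sin(2*x)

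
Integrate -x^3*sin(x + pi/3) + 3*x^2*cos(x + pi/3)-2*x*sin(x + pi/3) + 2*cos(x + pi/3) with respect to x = x*(x^2 + 2)*cos(x + pi/3) + C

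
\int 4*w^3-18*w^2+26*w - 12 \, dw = w^4 - 6*w^3 + 13*w^2 - 12*w + C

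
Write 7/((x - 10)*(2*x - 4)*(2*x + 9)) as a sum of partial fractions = 14/(377*(2*x + 9)) - 7/(208*(x - 2)) + 7/(464*(x - 10))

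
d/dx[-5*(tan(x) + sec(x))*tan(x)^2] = 5*(-3*sin(x)/cos(x)^2 + 1 - 3/cos(x)^2)*sin(x)/cos(x)^2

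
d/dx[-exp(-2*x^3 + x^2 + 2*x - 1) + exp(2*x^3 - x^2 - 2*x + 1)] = (6*x^2*exp(4*x^3 - 2*x^2 - 4*x + 2) + 6*x^2 - 2*x*exp(4*x^3 - 2*x^2 - 4*x + 2) - 2*x - 2*exp(4*x^3 - 2*x^2 - 4*x + 2) - 2)*exp(-2*x^3 + x^2 + 2*x - 1)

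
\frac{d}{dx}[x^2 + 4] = 2*x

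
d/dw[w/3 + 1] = 1/3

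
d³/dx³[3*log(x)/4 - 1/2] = 3/(2*x^3)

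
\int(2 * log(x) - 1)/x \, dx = (log(x) - 1)*log(x) + C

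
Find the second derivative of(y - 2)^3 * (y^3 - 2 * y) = 30*y^4 - 120*y^3 + 120*y^2 + 24*y - 48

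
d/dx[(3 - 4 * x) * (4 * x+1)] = 8 - 32*x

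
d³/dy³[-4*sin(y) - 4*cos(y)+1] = -4*sin(y) + 4*cos(y)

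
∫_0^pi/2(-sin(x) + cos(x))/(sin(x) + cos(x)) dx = 0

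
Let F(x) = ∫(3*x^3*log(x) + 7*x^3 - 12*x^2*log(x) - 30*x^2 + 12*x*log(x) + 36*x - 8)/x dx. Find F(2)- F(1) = 2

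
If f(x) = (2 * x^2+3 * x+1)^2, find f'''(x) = 96*x + 72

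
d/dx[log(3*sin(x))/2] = 1/(2*tan(x))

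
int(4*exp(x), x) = 4*exp(x) + C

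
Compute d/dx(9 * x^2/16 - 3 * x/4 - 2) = 9*x/8 - 3/4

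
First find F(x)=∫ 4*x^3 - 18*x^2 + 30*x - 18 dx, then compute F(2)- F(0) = -8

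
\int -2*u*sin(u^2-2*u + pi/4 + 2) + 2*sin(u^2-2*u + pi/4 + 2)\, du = cos((u - 1)^2 + pi/4 + 1) + C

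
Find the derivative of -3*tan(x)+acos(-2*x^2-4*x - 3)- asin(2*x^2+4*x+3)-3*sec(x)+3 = -3*(sin(x) + 1)/cos(x)^2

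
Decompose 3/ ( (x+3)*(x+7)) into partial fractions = -3/(4*(x + 7)) + 3/(4*(x + 3))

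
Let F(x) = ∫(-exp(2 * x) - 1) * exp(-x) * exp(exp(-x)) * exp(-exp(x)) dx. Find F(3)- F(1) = -exp(-E + exp(-1)) + exp(-exp(3) + exp(-3))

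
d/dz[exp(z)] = exp(z)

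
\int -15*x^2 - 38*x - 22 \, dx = -5*x^3 - 19*x^2 - 22*x + C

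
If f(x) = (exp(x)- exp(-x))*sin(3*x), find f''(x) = (-8*exp(2*x)*sin(3*x) + 6*exp(2*x)*cos(3*x) + 8*sin(3*x) + 6*cos(3*x))*exp(-x)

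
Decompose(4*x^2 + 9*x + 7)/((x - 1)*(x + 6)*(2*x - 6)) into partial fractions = 97/(126*(x + 6)) - 5/(7*(x - 1)) + 35/(18*(x - 3))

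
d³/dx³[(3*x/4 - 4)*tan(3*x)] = 243*x*tan(3*x)^4/2 + 162*x*tan(3*x)^2 + 81*x/2 - 648*tan(3*x)^4 + 81*tan(3*x)^3/2 - 864*tan(3*x)^2 + 81*tan(3*x)/2 - 216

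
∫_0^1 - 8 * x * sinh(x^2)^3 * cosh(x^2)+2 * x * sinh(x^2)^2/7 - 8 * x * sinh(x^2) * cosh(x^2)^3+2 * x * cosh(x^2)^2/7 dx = -cosh(4)/4 + 1/4 + sinh(2)/14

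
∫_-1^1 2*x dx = 0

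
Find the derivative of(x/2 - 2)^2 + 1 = x/2 - 2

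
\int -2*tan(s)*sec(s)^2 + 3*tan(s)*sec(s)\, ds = (3 - sec(s))*sec(s) + C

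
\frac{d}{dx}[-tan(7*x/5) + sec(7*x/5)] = 7*(sin(7*x/5) - 1)/(5*cos(7*x/5)^2)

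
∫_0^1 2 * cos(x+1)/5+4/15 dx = -2*sin(1)/5 + 4/15 + 2*sin(2)/5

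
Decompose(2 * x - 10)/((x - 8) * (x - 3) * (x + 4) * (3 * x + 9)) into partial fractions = 1/(14*(x + 4)) - 8/(99*(x + 3)) + 2/(315*(x - 3)) + 1/(330*(x - 8))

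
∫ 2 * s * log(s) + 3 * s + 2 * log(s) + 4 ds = ((s + 1)^2 - 1)*(log(s) + 1) + C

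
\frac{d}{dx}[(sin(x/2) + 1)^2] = sin(x)/2 + cos(x/2)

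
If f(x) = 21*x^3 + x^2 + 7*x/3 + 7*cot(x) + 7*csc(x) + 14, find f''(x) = 126*x + 2 - 7/sin(x) + 14*cos(x)/sin(x)^3 + 14/sin(x)^3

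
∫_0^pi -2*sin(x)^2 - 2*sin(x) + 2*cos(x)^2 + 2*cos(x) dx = -4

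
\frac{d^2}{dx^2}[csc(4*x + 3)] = 32*cot(4*x + 3)^2*csc(4*x + 3) + 16*csc(4*x + 3)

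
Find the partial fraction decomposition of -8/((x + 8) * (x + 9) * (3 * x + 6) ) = -8/(21*(x + 9)) + 4/(9*(x + 8)) - 4/(63*(x + 2))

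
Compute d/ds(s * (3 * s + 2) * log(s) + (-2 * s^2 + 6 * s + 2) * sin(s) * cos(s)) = -2*s^2*cos(2*s) + 6*s*log(s) - 2*s*sin(2*s) + 6*s*cos(2*s) + 3*s + 2*log(s) + 3*sin(2*s) + 2*cos(2*s) + 2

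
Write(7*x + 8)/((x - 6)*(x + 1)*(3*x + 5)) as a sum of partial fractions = -33/(46*(3*x + 5)) - 1/(14*(x + 1)) + 50/(161*(x - 6))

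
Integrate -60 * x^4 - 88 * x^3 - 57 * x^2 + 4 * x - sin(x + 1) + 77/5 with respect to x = -12*x^5 - 22*x^4 - 19*x^3 + 2*x^2 + 77*x/5 + cos(x + 1) + C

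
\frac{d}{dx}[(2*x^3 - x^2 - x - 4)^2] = 24*x^5 - 20*x^4 - 12*x^3 - 42*x^2 + 18*x + 8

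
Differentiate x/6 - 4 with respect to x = 1/6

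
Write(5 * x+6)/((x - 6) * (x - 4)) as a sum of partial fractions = -13/(x - 4) + 18/(x - 6)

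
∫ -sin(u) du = cos(u) + C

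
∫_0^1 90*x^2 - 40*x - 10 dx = 0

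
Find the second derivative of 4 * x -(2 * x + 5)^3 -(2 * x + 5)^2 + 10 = -48*x - 128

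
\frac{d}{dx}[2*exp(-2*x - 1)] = -4*exp(-2*x - 1)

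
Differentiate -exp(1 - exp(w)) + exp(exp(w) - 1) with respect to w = (exp(w) + exp(w + 2*exp(w) - 2))*exp(1 - exp(w))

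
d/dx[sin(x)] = cos(x)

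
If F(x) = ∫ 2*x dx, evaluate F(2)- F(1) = 3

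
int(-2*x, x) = -x^2 + C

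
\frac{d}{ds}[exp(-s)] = -exp(-s)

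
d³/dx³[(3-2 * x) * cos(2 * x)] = -16*x*sin(2*x) + 24*sin(2*x) + 24*cos(2*x)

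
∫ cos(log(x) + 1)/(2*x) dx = sin(log(x) + 1)/2 + C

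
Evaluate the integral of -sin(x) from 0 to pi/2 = -1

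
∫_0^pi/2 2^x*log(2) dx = -1 + 2^(pi/2)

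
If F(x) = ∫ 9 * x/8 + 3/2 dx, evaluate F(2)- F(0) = 21/4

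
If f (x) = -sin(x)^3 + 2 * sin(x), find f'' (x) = (9*sin(x)^2 - 8)*sin(x)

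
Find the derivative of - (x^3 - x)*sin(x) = -x^3*cos(x) - 3*x^2*sin(x) + x*cos(x) + sin(x)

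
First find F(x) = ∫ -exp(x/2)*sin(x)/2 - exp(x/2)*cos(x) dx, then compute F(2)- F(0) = -E*sin(2)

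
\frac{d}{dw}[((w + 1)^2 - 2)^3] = 6*w^5 + 30*w^4 + 36*w^3 - 12*w^2 - 18*w + 6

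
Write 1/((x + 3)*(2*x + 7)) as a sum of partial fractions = -2/(2*x + 7) + 1/(x + 3)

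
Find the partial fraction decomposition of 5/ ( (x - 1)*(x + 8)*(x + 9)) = 1/(2*(x + 9)) - 5/(9*(x + 8)) + 1/(18*(x - 1))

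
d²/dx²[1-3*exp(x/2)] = -3*exp(x/2)/4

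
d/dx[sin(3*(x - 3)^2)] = 6*(x - 3)*cos(3*(x^2 - 6*x + 9))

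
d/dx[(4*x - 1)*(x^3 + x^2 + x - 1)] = 16*x^3 + 9*x^2 + 6*x - 5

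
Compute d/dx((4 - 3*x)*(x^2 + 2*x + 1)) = -9*x^2 - 4*x + 5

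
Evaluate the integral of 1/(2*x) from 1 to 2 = -log(3)/2 + log(6)/2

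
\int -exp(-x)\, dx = exp(-x) + C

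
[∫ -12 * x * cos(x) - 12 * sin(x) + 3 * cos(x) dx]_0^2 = -21*sin(2)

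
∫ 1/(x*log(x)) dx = log(log(x)/2) + C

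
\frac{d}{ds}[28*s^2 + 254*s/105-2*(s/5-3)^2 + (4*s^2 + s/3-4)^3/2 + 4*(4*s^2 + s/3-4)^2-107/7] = 192*s^5 + 40*s^4 - 376*s^3/3 - 287*s^2/18 - 1936*s/225 + 226/105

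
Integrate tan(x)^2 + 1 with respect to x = tan(x) + C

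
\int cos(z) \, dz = sin(z) + C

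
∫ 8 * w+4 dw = 4*w^2 + 4*w + C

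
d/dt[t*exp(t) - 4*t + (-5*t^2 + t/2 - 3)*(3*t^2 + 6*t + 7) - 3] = -60*t^3 - 171*t^2/2 + t*exp(t) - 82*t + exp(t) - 37/2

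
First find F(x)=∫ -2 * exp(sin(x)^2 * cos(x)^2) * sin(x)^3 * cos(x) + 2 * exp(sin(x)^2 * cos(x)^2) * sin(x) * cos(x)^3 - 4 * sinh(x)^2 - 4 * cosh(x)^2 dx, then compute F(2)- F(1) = -2*sinh(4) - exp(1/8 - cos(4)/8) + exp(1/8 - cos(8)/8) + 2*sinh(2)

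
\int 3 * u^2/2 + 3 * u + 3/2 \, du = u^3/2 + 3*u^2/2 + 3*u/2 + C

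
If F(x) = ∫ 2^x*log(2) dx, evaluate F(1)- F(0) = 1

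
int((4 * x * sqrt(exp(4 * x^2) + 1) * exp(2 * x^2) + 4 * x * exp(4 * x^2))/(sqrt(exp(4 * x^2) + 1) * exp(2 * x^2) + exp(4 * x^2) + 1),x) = log(sqrt(exp(4*x^2) + 1) + exp(2*x^2)) + C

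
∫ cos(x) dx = sin(x) + C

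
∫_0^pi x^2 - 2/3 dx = -2*pi/3 + pi^3/3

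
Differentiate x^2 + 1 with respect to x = 2*x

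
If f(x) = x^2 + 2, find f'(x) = 2*x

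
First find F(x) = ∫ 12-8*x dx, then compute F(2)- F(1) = 0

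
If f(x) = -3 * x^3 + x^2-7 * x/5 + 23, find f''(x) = 2 - 18*x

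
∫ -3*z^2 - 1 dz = -z^3 - z + C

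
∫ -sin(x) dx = cos(x) + C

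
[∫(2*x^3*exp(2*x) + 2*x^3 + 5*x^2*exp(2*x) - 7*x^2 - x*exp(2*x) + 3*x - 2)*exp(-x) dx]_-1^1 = -4*E + 4*exp(-1)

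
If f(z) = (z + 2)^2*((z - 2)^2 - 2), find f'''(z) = 24*z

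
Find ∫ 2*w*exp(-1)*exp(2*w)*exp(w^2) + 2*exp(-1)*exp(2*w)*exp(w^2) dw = exp((w + 1)^2 - 2) + C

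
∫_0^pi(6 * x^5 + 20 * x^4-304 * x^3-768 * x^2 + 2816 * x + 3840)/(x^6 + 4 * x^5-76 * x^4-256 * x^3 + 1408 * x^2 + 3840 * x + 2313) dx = -log(257) + log(1 + (-4 + 2*pi/3)^2*(4 + pi^2/2 + 4*pi)^2)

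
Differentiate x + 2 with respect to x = 1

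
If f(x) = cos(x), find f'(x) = -sin(x)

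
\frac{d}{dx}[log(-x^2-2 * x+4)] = (2*x + 2)/(x^2 + 2*x - 4)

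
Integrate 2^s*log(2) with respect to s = 2^s + C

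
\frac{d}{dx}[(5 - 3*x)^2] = 18*x - 30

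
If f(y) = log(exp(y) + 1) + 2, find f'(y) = exp(y)/(exp(y) + 1)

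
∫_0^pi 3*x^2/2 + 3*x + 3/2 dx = -1/2 + (1 + pi)^3/2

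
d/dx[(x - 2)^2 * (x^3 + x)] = 5*x^4 - 16*x^3 + 15*x^2 - 8*x + 4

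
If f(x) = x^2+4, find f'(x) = 2*x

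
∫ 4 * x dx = 2*x^2 + C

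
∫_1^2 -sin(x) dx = -cos(1) + cos(2)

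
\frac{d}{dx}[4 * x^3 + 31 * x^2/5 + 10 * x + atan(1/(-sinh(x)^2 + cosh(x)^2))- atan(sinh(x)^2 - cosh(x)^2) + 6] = 12*x^2 + 62*x/5 + 10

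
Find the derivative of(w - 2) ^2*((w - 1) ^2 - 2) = 4*w^3 - 18*w^2 + 22*w - 4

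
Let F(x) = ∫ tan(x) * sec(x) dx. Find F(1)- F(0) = -1 + sec(1)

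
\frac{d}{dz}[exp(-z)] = -exp(-z)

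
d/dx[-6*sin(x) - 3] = -6*cos(x)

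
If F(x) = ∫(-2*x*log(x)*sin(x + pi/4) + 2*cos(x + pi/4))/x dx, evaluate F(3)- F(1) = 2*log(3)*cos(pi/4 + 3)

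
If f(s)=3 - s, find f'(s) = -1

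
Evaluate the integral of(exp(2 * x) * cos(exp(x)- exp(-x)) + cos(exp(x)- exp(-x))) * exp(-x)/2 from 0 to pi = -sin(-exp(pi) + exp(-pi))/2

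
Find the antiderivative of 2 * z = z^2 + C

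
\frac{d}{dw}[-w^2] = -2*w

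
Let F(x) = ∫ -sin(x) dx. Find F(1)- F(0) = -1 + cos(1)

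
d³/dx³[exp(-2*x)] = -8*exp(-2*x)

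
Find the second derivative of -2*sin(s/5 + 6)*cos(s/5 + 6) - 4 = 4*sin(2*s/5 + 12)/25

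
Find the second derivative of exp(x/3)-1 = exp(x/3)/9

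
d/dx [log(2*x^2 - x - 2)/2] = (4*x - 1)/(4*x^2 - 2*x - 4)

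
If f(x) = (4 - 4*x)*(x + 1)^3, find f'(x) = -16*x^3 - 24*x^2 + 8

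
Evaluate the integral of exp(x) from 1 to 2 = -E + exp(2)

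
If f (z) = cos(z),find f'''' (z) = cos(z)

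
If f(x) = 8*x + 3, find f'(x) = 8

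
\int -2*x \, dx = -x^2 + C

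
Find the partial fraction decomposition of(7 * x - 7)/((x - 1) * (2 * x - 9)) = 7/(2*x - 9)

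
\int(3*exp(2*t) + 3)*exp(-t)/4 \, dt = 3*sinh(t)/2 + C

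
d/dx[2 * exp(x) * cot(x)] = 2*(1/tan(x) - 1/sin(x)^2)*exp(x)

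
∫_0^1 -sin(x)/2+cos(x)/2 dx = -1/2 + cos(1)/2 + sin(1)/2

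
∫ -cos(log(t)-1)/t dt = -sin(log(t) - 1) + C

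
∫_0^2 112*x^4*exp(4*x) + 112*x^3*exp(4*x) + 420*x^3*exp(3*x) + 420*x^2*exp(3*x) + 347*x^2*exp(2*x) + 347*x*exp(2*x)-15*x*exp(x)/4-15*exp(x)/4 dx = -6*exp(4) - 15*exp(2)/2 + 7*(-8*exp(4) - 10*exp(2))^2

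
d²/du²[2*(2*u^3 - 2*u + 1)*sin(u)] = -4*u^3*sin(u) + 24*u^2*cos(u) + 28*u*sin(u) - 2*sin(u) - 8*cos(u)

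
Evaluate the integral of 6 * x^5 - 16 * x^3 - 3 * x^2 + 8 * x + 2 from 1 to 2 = 10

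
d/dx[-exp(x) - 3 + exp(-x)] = (-exp(2*x) - 1)*exp(-x)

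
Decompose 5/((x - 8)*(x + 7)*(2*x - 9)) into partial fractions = -20/(161*(2*x - 9)) + 1/(69*(x + 7)) + 1/(21*(x - 8))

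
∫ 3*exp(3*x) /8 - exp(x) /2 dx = (exp(2*x) - 4)*exp(x)/8 + C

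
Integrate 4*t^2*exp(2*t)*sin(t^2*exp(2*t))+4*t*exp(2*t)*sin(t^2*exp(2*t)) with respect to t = -2*cos(t^2*exp(2*t)) + C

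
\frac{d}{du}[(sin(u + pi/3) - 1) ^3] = 3*sin(u + pi/3)^2*cos(u + pi/3) + 3*cos(u + pi/3) - 3*cos(2*u + pi/6)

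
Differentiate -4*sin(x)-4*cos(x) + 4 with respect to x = 4*sin(x) - 4*cos(x)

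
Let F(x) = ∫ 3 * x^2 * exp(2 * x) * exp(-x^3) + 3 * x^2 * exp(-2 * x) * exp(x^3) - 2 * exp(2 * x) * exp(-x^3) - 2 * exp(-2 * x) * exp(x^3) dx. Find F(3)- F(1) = -exp(-1) - exp(-21) + E + exp(21)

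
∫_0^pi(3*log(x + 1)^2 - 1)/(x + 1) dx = -log(1 + pi) + log(1 + pi)^3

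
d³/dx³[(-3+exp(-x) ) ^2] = (6*exp(x) - 8)*exp(-2*x)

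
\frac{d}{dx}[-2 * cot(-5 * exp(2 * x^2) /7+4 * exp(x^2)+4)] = 8*x*(2 - 5*exp(x^2)/7)*exp(x^2)/sin(-5*exp(2*x^2)/7 + 4*exp(x^2) + 4)^2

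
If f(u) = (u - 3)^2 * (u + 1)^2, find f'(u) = 4*u^3 - 12*u^2 - 4*u + 12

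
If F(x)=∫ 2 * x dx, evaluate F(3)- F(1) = 8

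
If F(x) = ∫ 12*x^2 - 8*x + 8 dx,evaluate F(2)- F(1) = 24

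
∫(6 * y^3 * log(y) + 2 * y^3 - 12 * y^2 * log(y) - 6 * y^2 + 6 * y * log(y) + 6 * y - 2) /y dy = 2*(y - 1)^3*log(y) + C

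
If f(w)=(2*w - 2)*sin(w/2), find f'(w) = w*cos(w/2) + 2*sin(w/2) - cos(w/2)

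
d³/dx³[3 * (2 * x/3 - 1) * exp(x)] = 2*x*exp(x) + 3*exp(x)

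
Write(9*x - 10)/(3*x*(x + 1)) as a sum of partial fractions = 19/(3*(x + 1)) - 10/(3*x)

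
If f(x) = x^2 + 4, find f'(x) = 2*x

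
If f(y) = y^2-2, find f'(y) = 2*y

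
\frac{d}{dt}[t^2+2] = 2*t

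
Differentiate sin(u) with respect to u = cos(u)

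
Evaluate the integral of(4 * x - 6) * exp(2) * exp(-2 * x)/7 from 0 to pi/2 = -2*exp(2)/7 + (2 - pi)*exp(2 - pi)/7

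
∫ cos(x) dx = sin(x) + C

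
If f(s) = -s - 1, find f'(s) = -1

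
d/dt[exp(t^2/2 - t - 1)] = (t - 1)*exp(t^2/2 - t - 1)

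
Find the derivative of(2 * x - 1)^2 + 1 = 8*x - 4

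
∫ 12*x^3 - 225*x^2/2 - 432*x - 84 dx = 3*x^4 - 75*x^3/2 - 216*x^2 - 84*x + C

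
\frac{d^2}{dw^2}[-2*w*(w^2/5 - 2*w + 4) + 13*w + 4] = 8 - 12*w/5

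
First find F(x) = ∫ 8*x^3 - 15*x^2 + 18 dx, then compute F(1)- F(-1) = 26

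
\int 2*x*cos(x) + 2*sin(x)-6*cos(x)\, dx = (2*x - 6)*sin(x) + C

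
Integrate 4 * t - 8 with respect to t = 2*t^2 - 8*t + C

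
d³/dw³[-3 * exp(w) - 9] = -3*exp(w)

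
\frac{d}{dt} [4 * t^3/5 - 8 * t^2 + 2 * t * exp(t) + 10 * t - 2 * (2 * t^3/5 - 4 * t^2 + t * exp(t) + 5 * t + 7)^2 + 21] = -48*t^5/25 - 8*t^4*exp(t)/5 + 32*t^4 + 48*t^3*exp(t)/5 - 160*t^3 - 4*t^2*exp(2*t) + 28*t^2*exp(t) + 1044*t^2/5 - 4*t*exp(2*t) - 66*t*exp(t) + 108*t - 26*exp(t) - 130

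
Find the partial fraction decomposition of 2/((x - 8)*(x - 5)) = -2/(3*(x - 5)) + 2/(3*(x - 8))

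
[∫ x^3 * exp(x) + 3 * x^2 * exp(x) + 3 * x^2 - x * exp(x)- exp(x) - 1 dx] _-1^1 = 0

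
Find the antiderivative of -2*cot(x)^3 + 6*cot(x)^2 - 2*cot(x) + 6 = (cot(x) - 3)^2 + C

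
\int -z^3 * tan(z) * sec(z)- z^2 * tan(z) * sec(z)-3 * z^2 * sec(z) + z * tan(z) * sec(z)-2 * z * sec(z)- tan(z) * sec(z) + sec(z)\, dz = (-z^3 - z^2 + z - 1)*sec(z) + C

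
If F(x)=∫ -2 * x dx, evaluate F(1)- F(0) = -1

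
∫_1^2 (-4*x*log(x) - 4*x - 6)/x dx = -14*log(2)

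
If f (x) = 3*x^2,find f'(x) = 6*x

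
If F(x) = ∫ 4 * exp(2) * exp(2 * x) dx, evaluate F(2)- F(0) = -2*exp(2) + 2*exp(6)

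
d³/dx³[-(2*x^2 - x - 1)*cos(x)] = -2*x^2*sin(x) + x*sin(x) + 12*x*cos(x) + 13*sin(x) - 3*cos(x)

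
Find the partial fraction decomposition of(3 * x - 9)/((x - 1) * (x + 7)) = 15/(4*(x + 7)) - 3/(4*(x - 1))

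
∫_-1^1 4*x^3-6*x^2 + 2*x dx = -4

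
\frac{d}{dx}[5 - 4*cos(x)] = 4*sin(x)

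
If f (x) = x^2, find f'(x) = 2*x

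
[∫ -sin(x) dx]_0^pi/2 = -1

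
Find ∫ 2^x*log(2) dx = 2^x + C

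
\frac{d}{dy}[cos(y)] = -sin(y)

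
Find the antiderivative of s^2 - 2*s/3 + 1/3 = s^3/3 - s^2/3 + s/3 + C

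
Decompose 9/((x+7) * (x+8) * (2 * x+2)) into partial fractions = 9/(14*(x + 8)) - 3/(4*(x + 7)) + 3/(28*(x + 1))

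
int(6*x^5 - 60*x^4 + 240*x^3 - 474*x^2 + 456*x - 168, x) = x^6 - 12*x^5 + 60*x^4 - 158*x^3 + 228*x^2 - 168*x + C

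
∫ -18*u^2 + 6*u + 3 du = -6*u^3 + 3*u^2 + 3*u + C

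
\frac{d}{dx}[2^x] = 2^x*log(2)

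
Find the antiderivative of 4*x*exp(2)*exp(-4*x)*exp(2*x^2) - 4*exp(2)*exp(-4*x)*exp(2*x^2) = exp(2*(x - 1)^2) + C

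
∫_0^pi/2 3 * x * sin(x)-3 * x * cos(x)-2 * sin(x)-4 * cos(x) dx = -3*pi/2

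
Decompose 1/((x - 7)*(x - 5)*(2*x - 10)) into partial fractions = -1/(8*(x - 5)) - 1/(4*(x - 5)^2) + 1/(8*(x - 7))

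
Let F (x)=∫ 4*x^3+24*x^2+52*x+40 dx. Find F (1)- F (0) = 75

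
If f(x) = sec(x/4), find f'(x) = tan(x/4)*sec(x/4)/4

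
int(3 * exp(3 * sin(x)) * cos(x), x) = exp(3*sin(x)) + C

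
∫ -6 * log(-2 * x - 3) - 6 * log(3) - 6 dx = -3*(2*x + 3)*log(-6*x - 9) + C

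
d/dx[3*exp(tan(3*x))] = 9*exp(tan(3*x))/cos(3*x)^2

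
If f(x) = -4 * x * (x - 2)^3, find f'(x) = -16*x^3 + 72*x^2 - 96*x + 32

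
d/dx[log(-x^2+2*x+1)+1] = (2*x - 2)/(x^2 - 2*x - 1)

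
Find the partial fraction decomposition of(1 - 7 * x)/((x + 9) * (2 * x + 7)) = 51/(11*(2*x + 7)) - 64/(11*(x + 9))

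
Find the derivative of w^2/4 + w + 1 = w/2 + 1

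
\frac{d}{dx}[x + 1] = 1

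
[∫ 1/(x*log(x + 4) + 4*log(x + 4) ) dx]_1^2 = -log(log(5)) + log(log(6))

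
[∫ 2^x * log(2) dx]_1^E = -2 + 2^E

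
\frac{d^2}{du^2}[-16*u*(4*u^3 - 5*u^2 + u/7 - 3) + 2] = -768*u^2 + 480*u - 32/7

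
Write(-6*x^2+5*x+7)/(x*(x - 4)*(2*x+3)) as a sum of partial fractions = -56/(33*(2*x + 3)) - 69/(44*(x - 4)) - 7/(12*x)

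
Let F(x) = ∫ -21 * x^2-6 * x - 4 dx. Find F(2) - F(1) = -62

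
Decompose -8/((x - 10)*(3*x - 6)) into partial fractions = 1/(3*(x - 2)) - 1/(3*(x - 10))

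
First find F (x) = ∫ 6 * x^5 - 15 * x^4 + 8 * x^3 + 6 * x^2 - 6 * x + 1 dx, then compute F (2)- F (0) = 6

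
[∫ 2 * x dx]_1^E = -1 + exp(2)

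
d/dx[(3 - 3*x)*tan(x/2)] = -3*x/(2*cos(x/2)^2) - 3*tan(x/2) + 3/(2*cos(x/2)^2)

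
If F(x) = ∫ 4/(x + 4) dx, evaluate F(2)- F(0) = -8*log(2) + 4*log(6)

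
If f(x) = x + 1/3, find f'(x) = 1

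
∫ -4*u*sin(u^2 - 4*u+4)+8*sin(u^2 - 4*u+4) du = 2*cos((u - 2)^2) + C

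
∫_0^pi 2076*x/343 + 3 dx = 3*pi + 1038*pi^2/343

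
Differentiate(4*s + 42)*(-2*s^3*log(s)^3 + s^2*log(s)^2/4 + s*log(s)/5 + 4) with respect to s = -32*s^3*log(s)^3 - 24*s^3*log(s)^2 - 252*s^2*log(s)^3 - 249*s^2*log(s)^2 + 2*s^2*log(s) + 21*s*log(s)^2 + 113*s*log(s)/5 + 4*s/5 + 42*log(s)/5 + 122/5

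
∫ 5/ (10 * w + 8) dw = log(5*w + 4)/2 + C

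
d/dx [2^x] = 2^x*log(2)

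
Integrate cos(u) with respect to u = sin(u) + C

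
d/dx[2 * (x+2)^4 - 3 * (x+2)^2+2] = 8*x^3 + 48*x^2 + 90*x + 52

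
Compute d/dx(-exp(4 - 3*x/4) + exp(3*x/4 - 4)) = (3*exp(3*x/2 - 8) + 3)*exp(4 - 3*x/4)/4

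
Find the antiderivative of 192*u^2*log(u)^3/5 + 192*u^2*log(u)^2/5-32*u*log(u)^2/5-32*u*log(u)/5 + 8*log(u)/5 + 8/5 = 8*u*(8*u^2*log(u)^2 - 2*u*log(u) + 1)*log(u)/5 + C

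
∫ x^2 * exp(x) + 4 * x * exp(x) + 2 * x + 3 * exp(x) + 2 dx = (x + 1)^2*(exp(x) + 1) + C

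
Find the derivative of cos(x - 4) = -sin(x - 4)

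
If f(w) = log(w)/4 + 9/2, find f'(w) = 1/(4*w)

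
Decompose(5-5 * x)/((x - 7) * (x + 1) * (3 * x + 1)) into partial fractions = -15/(11*(3*x + 1)) + 5/(8*(x + 1)) - 15/(88*(x - 7))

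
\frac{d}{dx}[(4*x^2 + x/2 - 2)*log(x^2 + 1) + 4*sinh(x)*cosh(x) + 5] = (16*x^3*log(x^2 + 1) + 16*x^3 + x^2*log(x^2 + 1) + 16*x^2*sinh(x)^2 + 10*x^2 + 16*x*log(x^2 + 1) - 8*x + log(x^2 + 1) + 16*sinh(x)^2 + 8)/(2*x^2 + 2)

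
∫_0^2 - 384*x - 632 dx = -2032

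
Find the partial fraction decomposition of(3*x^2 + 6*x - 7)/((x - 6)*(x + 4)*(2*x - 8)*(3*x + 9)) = -17/(480*(x + 4)) + 1/(189*(x + 3)) - 65/(672*(x - 4)) + 137/(1080*(x - 6))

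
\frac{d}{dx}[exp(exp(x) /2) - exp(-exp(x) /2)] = (exp(x) + exp(x + exp(x)))*exp(-exp(x)/2)/2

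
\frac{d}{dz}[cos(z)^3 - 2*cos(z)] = 3*sin(z)^3 - sin(z)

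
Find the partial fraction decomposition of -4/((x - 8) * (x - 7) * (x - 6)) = -2/(x - 6) + 4/(x - 7) - 2/(x - 8)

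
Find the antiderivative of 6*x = 3*x^2 + C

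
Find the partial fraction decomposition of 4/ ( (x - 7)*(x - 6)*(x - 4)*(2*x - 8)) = 5/(18*(x - 4)) + 1/(3*(x - 4)^2) - 1/(2*(x - 6)) + 2/(9*(x - 7))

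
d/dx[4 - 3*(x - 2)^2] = 12 - 6*x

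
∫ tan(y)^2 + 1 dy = tan(y) + C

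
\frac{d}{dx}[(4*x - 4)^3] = 192*x^2 - 384*x + 192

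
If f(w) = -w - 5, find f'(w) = -1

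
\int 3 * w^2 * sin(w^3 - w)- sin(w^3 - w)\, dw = -cos(w^3 - w) + C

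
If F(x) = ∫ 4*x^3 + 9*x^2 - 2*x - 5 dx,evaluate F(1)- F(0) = -2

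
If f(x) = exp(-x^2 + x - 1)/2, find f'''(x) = (-8*x^3 + 12*x^2 + 6*x - 5)*exp(-x^2 + x - 1)/2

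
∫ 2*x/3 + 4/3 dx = x^2/3 + 4*x/3 + C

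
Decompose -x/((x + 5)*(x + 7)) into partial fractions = -7/(2*(x + 7)) + 5/(2*(x + 5))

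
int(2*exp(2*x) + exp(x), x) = (exp(x) + 1)*exp(x) + C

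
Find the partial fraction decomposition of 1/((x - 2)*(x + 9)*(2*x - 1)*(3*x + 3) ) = -8/(513*(2*x - 1)) - 1/(5016*(x + 9)) + 1/(216*(x + 1)) + 1/(297*(x - 2))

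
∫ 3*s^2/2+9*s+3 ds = s^3/2 + 9*s^2/2 + 3*s + C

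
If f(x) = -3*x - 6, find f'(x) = -3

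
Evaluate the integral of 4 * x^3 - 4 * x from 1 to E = (-1 + E)^2*(1 + E)^2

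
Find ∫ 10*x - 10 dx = 5*x^2 - 10*x + C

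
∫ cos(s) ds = sin(s) + C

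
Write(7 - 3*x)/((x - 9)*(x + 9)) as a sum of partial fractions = -17/(9*(x + 9)) - 10/(9*(x - 9))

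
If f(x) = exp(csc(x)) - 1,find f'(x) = -exp(csc(x))*cot(x)*csc(x)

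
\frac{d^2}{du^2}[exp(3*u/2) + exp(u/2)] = 9*exp(3*u/2)/4 + exp(u/2)/4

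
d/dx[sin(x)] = cos(x)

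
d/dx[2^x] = 2^x*log(2)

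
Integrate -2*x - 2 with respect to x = -x^2 - 2*x + C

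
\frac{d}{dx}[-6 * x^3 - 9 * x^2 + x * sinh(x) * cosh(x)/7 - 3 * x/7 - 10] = -18*x^2 + x*cosh(2*x)/7 - 18*x + sinh(2*x)/14 - 3/7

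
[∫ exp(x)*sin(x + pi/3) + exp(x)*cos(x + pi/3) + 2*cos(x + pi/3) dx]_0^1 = -3*sqrt(3)/2 + (2 + E)*sin(1 + pi/3)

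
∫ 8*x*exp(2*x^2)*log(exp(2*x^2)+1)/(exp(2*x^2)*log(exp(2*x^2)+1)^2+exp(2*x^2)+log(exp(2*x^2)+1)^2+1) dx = log(log(exp(2*x^2) + 1)^2 + 1) + C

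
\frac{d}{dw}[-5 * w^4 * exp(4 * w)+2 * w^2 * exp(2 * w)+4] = -20*w^4*exp(4*w) - 20*w^3*exp(4*w) + 4*w^2*exp(2*w) + 4*w*exp(2*w)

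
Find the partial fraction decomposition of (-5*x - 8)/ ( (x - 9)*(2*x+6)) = -7/(24*(x + 3)) - 53/(24*(x - 9))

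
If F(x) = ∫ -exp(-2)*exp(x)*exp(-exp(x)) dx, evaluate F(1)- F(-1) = -exp(-2 - exp(-1)) + exp(-E - 2)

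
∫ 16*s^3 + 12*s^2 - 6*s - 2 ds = 4*s^4 + 4*s^3 - 3*s^2 - 2*s + C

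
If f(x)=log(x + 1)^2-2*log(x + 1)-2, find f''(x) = (4 - 2*log(x + 1))/(x^2 + 2*x + 1)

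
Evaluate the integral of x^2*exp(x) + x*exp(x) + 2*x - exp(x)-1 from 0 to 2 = 2 + 2*exp(2)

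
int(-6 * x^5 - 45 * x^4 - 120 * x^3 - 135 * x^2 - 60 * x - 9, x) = -x^6 - 9*x^5 - 30*x^4 - 45*x^3 - 30*x^2 - 9*x + C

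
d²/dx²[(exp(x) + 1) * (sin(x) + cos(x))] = sqrt(2)*(2*exp(x)*cos(x + pi/4) - sin(x + pi/4))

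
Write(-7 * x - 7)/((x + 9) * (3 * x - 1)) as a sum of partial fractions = -1/(3*x - 1) - 2/(x + 9)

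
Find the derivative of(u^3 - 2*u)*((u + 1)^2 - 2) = 5*u^4 + 8*u^3 - 9*u^2 - 8*u + 2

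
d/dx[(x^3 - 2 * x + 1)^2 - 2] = 6*x^5 - 16*x^3 + 6*x^2 + 8*x - 4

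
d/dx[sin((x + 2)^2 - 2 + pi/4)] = 2*x*cos(x^2 + 4*x + pi/4 + 2) + 4*cos(x^2 + 4*x + pi/4 + 2)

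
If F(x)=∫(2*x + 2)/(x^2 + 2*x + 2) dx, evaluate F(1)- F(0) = -log(2) + log(5)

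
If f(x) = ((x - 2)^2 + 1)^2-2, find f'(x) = 4*x^3 - 24*x^2 + 52*x - 40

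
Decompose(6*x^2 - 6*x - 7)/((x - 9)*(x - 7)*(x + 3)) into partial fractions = 13/(24*(x + 3)) - 49/(4*(x - 7)) + 425/(24*(x - 9))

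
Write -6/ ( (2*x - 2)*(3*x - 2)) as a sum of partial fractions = 9/(3*x - 2) - 3/(x - 1)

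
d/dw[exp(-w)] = -exp(-w)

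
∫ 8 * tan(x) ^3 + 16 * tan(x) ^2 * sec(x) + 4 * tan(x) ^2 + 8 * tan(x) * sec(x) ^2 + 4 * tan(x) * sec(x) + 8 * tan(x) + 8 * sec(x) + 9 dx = 5*x + 4*(tan(x) + sec(x))^2 + 4*tan(x) + 4*sec(x) + C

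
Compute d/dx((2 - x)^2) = 2*x - 4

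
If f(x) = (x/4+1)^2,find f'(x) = x/8 + 1/2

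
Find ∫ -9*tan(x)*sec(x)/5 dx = -9/(5*cos(x)) + C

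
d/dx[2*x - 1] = 2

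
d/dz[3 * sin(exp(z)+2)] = 3*exp(z)*cos(exp(z) + 2)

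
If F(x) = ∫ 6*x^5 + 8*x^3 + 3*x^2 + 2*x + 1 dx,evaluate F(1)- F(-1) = 4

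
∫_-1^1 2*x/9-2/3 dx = -4/3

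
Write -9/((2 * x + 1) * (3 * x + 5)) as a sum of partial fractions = 27/(7*(3*x + 5)) - 18/(7*(2*x + 1))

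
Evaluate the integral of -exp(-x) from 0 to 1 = -1 + exp(-1)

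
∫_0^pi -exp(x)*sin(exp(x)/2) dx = -2*cos(1/2) + 2*cos(exp(pi)/2)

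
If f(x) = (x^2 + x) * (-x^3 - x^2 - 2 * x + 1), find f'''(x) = -60*x^2 - 48*x - 18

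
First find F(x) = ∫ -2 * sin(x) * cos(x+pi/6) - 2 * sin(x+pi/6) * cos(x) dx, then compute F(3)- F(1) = -cos(pi/6 + 2) + cos(pi/6 + 6)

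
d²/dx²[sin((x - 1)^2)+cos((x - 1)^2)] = -4*sqrt(2)*x^2*sin(x^2 - 2*x + pi/4 + 1) + 8*sqrt(2)*x*sin(x^2 - 2*x + pi/4 + 1) - 6*sin(x^2 - 2*x + 1) - 2*cos(x^2 - 2*x + 1)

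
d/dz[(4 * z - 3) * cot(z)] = -4*z/sin(z)^2 + 4/tan(z) + 3/sin(z)^2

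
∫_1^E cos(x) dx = -sin(1) + sin(E)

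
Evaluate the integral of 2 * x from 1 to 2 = 3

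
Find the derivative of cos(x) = -sin(x)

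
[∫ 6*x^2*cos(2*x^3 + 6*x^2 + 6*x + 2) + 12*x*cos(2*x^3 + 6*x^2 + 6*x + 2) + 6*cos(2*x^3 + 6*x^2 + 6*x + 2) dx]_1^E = -sin(16) + sin(2*(1 + E)^3)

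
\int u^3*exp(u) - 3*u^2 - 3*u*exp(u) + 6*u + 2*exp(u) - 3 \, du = (u - 1)^3*(exp(u) - 1) + C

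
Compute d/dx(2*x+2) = 2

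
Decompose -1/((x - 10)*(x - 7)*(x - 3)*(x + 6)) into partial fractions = 1/(1872*(x + 6)) - 1/(252*(x - 3)) + 1/(156*(x - 7)) - 1/(336*(x - 10))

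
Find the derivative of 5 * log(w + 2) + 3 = 5/(w + 2)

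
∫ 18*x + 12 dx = 9*x^2 + 12*x + C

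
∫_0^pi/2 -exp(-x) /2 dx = -1/2 + exp(-pi/2)/2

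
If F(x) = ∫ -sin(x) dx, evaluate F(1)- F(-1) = 0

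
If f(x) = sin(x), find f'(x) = cos(x)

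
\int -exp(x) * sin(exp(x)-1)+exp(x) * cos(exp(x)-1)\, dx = sqrt(2)*cos(-exp(x) + pi/4 + 1) + C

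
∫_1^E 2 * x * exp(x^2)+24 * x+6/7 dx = -90/7 - E/7 + 12*exp(2) + exp(exp(2))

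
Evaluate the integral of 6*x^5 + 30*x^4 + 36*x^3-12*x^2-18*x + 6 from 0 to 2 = 344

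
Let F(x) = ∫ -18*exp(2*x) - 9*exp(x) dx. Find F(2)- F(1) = -9*exp(4) + 9*E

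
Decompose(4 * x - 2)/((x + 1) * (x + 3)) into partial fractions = 7/(x + 3) - 3/(x + 1)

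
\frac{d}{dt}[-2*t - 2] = -2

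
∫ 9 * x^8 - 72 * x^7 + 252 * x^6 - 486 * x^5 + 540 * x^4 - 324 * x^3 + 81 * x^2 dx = x^9 - 9*x^8 + 36*x^7 - 81*x^6 + 108*x^5 - 81*x^4 + 27*x^3 + C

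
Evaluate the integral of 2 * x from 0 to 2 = 4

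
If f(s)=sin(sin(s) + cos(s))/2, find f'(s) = sqrt(2)*cos(sqrt(2)*sin(s + pi/4))*cos(s + pi/4)/2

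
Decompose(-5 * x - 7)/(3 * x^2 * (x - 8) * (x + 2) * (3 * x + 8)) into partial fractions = 171/(4096*(3*x + 8)) - 1/(80*(x + 2)) - 47/(61440*(x - 8)) - 1/(1536*x) + 7/(384*x^2)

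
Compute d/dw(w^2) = 2*w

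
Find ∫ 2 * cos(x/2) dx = 4*sin(x/2) + C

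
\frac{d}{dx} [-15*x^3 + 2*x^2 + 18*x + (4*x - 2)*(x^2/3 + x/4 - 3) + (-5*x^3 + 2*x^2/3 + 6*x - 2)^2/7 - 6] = 150*x^5/7 - 100*x^4/21 - 2144*x^3/63 - 29*x^2 + 298*x/21 + 29/14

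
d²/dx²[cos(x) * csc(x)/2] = cos(x)/sin(x)^3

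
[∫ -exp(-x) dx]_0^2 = -1 + exp(-2)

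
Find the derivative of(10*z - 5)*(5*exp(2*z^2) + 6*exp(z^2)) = 200*z^2*exp(2*z^2) + 120*z^2*exp(z^2) - 100*z*exp(2*z^2) - 60*z*exp(z^2) + 50*exp(2*z^2) + 60*exp(z^2)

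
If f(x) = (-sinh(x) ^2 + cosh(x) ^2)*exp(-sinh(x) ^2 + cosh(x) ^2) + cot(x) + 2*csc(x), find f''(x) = 2*(-1 + cos(x)/sin(x)^2 + 2/sin(x)^2)/sin(x)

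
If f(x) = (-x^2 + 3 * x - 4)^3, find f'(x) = -6*x^5 + 45*x^4 - 156*x^3 + 297*x^2 - 312*x + 144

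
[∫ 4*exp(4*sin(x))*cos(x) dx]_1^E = -exp(4*sin(1)) + exp(4*sin(E))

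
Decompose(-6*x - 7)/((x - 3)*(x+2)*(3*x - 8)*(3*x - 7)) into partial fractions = -189/(26*(3*x - 7)) + 207/(14*(3*x - 8)) - 1/(182*(x + 2)) - 5/(2*(x - 3))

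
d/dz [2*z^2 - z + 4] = 4*z - 1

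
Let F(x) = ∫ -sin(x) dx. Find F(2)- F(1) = -cos(1) + cos(2)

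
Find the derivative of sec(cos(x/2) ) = -sin(x/2)*tan(cos(x/2))*sec(cos(x/2))/2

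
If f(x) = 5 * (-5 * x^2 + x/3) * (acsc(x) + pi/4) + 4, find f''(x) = (-300*x^4*acsc(x) - 75*pi*x^4 + 300*x^3*sqrt(1 - 1/x^2) + 600*x^2*acsc(x) + 150*pi*x^2 - 450*x*sqrt(1 - 1/x^2) + 10*sqrt(1 - 1/x^2) - 300*acsc(x) - 75*pi)/(6*x^4 - 12*x^2 + 6)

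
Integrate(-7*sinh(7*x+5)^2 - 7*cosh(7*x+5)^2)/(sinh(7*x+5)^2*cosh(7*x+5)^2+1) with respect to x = acot(sinh(14*x + 10)/2) + C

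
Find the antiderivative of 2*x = x^2 + C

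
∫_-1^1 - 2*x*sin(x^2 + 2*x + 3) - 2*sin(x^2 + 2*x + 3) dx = -cos(2) + cos(6)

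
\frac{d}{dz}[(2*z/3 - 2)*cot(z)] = -2*z/(3*sin(z)^2) + 2/(3*tan(z)) + 2/sin(z)^2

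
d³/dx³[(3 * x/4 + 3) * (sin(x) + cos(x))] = 3*x*sin(x)/4 - 3*x*cos(x)/4 + 3*sin(x)/4 - 21*cos(x)/4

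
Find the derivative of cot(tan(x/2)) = -1/(2*sin(tan(x/2))^2*cos(x/2)^2)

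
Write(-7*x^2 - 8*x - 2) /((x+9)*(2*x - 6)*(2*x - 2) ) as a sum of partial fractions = -497/(480*(x + 9)) + 17/(80*(x - 1)) - 89/(96*(x - 3))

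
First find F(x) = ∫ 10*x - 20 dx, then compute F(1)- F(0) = -15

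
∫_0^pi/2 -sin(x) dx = -1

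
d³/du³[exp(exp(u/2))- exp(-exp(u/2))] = (exp(3*u/2) + exp(u/2) - 3*exp(u) + exp(u/2 + 2*exp(u/2)) + 3*exp(u + 2*exp(u/2)) + exp(3*u/2 + 2*exp(u/2)))*exp(-exp(u/2))/8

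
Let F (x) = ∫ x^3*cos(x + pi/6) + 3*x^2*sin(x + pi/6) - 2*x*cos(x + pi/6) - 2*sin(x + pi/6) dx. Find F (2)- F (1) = sin(pi/6 + 1) + 4*sin(pi/6 + 2)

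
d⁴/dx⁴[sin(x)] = sin(x)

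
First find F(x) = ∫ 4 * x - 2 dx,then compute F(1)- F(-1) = -4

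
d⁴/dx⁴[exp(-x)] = exp(-x)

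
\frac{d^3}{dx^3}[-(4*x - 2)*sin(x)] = 4*x*cos(x) + 12*sin(x) - 2*cos(x)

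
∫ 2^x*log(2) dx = 2^x + C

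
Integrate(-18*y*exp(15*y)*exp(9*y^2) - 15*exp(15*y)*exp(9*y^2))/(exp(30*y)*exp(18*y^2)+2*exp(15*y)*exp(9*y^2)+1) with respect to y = 1/(exp(3*y*(3*y + 5)) + 1) + C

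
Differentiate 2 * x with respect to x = 2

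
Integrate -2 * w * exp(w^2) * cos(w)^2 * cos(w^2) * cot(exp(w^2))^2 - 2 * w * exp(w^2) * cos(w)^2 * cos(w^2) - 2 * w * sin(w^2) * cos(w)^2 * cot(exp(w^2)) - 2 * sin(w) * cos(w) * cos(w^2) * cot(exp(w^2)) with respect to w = cos(w)^2*cos(w^2)*cot(exp(w^2)) + C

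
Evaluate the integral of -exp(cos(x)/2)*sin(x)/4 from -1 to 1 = 0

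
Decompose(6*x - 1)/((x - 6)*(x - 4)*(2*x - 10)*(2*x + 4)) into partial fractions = 13/(1344*(x + 2)) + 23/(48*(x - 4)) - 29/(28*(x - 5)) + 35/(64*(x - 6))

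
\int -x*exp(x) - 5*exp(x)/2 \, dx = (-x - 3/2)*exp(x) + C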